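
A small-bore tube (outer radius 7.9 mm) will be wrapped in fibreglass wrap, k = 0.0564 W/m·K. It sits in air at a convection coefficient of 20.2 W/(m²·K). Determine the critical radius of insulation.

r_cr ≈ 2.79 mm

For a cylinder r_cr = k/h = 0.0564/20.2
r_cr = 2.79 mm; since the bare radius (7.9 mm) is above r_cr, any added insulation will reduce heat loss.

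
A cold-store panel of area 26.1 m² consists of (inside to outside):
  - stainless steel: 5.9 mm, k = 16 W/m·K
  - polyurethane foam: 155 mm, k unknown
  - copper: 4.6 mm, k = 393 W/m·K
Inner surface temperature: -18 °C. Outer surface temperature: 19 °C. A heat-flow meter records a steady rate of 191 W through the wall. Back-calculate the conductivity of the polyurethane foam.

Thermal resistances in series:
R_stainless steel = L/(kA) = 0.0059/(16×26.1) = 1.413×10^-5 K/W
R_copper = L/(kA) = 0.0046/(393×26.1) = 4.485×10^-7 K/W
Sum of known resistances R_other = 1.458×10^-5 K/W
Total R = ΔT/Q = 37/191 = 0.1937 K/W
R_polyurethane foam = R_total − R_other = 0.1937 K/W
k = L/(R·A) = 0.155/(0.1937×26.1)

k ≈ 0.0307 W/(m·K)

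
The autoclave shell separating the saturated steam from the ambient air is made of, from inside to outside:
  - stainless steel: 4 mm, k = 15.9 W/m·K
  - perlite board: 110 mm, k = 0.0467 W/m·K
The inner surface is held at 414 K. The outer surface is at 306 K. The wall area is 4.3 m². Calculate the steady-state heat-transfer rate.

Thermal resistances in series:
R_stainless steel = L/(kA) = 0.004/(15.9×4.3) = 5.851×10^-5 K/W
R_perlite board = L/(kA) = 0.11/(0.0467×4.3) = 0.5478 K/W
R_total = 0.5478 K/W
Q = ΔT / R_total = 108 / 0.5478

Q ≈ 197 W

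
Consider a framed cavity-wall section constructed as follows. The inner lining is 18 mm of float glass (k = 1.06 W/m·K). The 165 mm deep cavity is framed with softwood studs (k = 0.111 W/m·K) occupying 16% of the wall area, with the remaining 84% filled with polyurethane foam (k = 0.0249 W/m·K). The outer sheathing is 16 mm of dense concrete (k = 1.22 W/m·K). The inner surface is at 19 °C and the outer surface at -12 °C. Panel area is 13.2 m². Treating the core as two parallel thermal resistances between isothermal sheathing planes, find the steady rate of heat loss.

Sheathing layers in series; stud and cavity paths in parallel between them.
R_inner = 0.018/(1.06×13.2) = 0.001286 K/W
R_stud  = 0.165/(0.111×0.16×13.2) = 0.7038 K/W
R_cav   = 0.165/(0.0249×0.84×13.2) = 0.5976 K/W
1/R_core = 1/R_stud + 1/R_cav → R_core = 0.3232 K/W
R_outer = 0.016/(1.22×13.2) = 9.935×10^-4 K/W
R_total = 0.3255 K/W
Q = ΔT/R_total = 31/0.3255

Q ≈ 95.2 W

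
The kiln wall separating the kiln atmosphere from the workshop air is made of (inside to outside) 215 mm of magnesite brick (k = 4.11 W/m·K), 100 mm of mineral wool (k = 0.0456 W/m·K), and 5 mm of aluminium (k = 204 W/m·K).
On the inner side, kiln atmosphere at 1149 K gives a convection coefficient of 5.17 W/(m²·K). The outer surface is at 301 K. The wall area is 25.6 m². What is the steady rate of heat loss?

Thermal resistances in series:
R_inner film = 1/(h_i·A) = 1/(5.17×25.6) = 0.007556 K/W
R_magnesite brick = L/(kA) = 0.215/(4.11×25.6) = 0.002043 K/W
R_mineral wool = L/(kA) = 0.1/(0.0456×25.6) = 0.08566 K/W
R_aluminium = L/(kA) = 0.005/(204×25.6) = 9.574×10^-7 K/W
R_total = 0.09526 K/W
Q = ΔT / R_total = 848 / 0.09526

Q ≈ 8900 W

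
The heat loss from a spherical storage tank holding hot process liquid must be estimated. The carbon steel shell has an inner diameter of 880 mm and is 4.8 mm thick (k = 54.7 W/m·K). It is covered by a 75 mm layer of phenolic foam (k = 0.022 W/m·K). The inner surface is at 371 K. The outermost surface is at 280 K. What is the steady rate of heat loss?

Spherical conduction: R = (1/r_in − 1/r_out)/(4πk) per layer; series-sum.
R_carbon steel shell = (1/0.44 − 1/0.4448)/(4π×54.7) = 3.568×10^-5 K/W
R_phenolic foam = (1/0.4448 − 1/0.5198)/(4π×0.022) = 1.173 K/W
R_total = 1.173 K/W
Q = ΔT/R_total = 91/1.173

Q ≈ 77.6 W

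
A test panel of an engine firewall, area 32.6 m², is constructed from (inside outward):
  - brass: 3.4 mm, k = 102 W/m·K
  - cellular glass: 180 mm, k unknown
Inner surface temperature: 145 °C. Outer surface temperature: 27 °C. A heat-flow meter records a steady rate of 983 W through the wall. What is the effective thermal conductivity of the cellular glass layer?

k ≈ 0.046 W/(m·K)

Using the resistance-network approach (series):
R_brass = L/(kA) = 0.0034/(102×32.6) = 1.022×10^-6 K/W
Sum of known resistances R_other = 1.022×10^-6 K/W
Total R = ΔT/Q = 118/983 = 0.12 K/W
R_cellular glass = R_total − R_other = 0.12 K/W
k = L/(R·A) = 0.18/(0.12×32.6)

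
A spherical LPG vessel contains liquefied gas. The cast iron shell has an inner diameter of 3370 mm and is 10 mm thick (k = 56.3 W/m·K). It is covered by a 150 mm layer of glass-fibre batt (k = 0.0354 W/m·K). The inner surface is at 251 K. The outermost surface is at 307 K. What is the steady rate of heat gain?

For a spherical shell R = (1/r₁ − 1/r₂)/(4πk); film R = 1/(h·4πr²). In series:
R_cast iron shell = (1/1.685 − 1/1.695)/(4π×56.3) = 4.949×10^-6 K/W
R_glass-fibre batt = (1/1.695 − 1/1.845)/(4π×0.0354) = 0.1078 K/W
R_total = 0.1078 K/W
Q = ΔT/R_total = 56/0.1078

Q ≈ 519 W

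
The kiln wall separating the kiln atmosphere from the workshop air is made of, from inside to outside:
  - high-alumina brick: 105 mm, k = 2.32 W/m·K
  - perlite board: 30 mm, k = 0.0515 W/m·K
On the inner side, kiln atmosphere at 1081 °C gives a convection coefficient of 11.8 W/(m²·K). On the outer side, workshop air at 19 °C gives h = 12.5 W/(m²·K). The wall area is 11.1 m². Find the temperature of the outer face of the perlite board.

T ≈ 126 °C

Series thermal resistances:
R_inner film = 1/(h_i·A) = 1/(11.8×11.1) = 0.007635 K/W
R_high-alumina brick = L/(kA) = 0.105/(2.32×11.1) = 0.004077 K/W
R_perlite board = L/(kA) = 0.03/(0.0515×11.1) = 0.05248 K/W
R_outer film = 1/(h_o·A) = 1/(12.5×11.1) = 0.007207 K/W
R_total = 0.0714 K/W;  Q = ΔT/R_total = 1062/0.0714 = 14870 W
T_interface = T_inner − Q·ΣR(inner→interface) = 1081 − 14900×0.06419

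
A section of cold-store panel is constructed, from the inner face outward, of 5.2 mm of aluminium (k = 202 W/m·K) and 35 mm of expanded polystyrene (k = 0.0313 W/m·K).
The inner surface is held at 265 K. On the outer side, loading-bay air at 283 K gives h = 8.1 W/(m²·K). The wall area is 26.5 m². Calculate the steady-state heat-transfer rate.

Thermal resistances in series:
R_aluminium = L/(kA) = 0.0052/(202×26.5) = 9.714×10^-7 K/W
R_expanded polystyrene = L/(kA) = 0.035/(0.0313×26.5) = 0.0422 K/W
R_outer film = 1/(h_o·A) = 1/(8.1×26.5) = 0.004659 K/W
R_total = 0.04686 K/W
Q = ΔT / R_total = 18 / 0.04686

Q ≈ 384 W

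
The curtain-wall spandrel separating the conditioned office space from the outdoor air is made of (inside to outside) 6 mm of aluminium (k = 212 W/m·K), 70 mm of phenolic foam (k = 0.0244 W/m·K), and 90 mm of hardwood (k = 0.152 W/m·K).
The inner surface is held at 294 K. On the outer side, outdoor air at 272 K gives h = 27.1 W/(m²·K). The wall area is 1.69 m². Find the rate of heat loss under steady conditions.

Q ≈ 10.6 W

Thermal resistances in series:
R_aluminium = L/(kA) = 0.006/(212×1.69) = 1.675×10^-5 K/W
R_phenolic foam = L/(kA) = 0.07/(0.0244×1.69) = 1.698 K/W
R_hardwood = L/(kA) = 0.09/(0.152×1.69) = 0.3504 K/W
R_outer film = 1/(h_o·A) = 1/(27.1×1.69) = 0.02183 K/W
R_total = 2.07 K/W
Q = ΔT / R_total = 22 / 2.07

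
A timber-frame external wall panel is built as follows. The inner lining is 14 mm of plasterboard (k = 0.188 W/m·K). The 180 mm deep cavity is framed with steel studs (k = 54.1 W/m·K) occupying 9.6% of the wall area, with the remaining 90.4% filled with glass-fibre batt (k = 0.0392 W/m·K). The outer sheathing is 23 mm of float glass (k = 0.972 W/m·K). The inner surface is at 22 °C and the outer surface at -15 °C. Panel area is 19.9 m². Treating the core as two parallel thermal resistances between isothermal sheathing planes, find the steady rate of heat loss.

Sheathing layers in series; stud and cavity paths in parallel between them.
R_inner = 0.014/(0.188×19.9) = 0.003742 K/W
R_stud  = 0.18/(54.1×0.096×19.9) = 0.001742 K/W
R_cav   = 0.18/(0.0392×0.904×19.9) = 0.2552 K/W
1/R_core = 1/R_stud + 1/R_cav → R_core = 0.00173 K/W
R_outer = 0.023/(0.972×19.9) = 0.001189 K/W
R_total = 0.006661 K/W
Q = ΔT/R_total = 37/0.006661

Q ≈ 5550 W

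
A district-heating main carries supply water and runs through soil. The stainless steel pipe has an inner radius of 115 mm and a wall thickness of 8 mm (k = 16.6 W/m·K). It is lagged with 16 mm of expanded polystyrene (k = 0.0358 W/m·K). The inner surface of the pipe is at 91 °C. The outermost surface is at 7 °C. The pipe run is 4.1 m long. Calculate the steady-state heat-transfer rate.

For a radial system each layer contributes R = ln(r_out/r_in)/(2πkL); films add R = 1/(hA).
R_stainless steel pipe wall = ln(123/115)/(2π×16.6×4.1) = 1.573×10^-4 K/W
R_expanded polystyrene = ln(139/123)/(2π×0.0358×4.1) = 0.1326 K/W
R_total = 0.1328 K/W
Q = ΔT/R_total = 84/0.1328

Q ≈ 633 W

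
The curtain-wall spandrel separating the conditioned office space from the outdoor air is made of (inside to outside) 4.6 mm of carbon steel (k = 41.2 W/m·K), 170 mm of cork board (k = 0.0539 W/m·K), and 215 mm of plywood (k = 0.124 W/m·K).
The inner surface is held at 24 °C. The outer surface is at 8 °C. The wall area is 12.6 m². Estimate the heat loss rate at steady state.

Model the wall as resistances in series:
R_carbon steel = L/(kA) = 0.0046/(41.2×12.6) = 8.861×10^-6 K/W
R_cork board = L/(kA) = 0.17/(0.0539×12.6) = 0.2503 K/W
R_plywood = L/(kA) = 0.215/(0.124×12.6) = 0.1376 K/W
R_total = 0.3879 K/W
Q = ΔT / R_total = 16 / 0.3879

Q ≈ 41.2 W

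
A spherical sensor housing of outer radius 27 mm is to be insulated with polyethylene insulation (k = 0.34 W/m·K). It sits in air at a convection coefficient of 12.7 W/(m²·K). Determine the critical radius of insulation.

r_cr ≈ 53.5 mm

For a sphere r_cr = 2k/h = 2×0.34/12.7
r_cr = 53.5 mm; since the bare radius (27 mm) is below r_cr, adding a thin layer of insulation will *increase* heat loss.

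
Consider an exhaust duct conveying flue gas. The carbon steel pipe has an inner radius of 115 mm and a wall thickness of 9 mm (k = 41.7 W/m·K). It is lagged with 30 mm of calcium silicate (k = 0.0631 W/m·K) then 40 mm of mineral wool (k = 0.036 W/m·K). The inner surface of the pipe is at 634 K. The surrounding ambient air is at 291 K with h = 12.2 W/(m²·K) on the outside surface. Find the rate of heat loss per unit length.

q′ ≈ 210 W/m

Per-layer cylindrical resistances, series-summed:
R_carbon steel pipe wall = ln(124/115)/(2π×41.7×1) = 2.876×10^-4 K/W
R_calcium silicate = ln(154/124)/(2π×0.0631×1) = 0.5465 K/W
R_mineral wool = ln(194/154)/(2π×0.036×1) = 1.021 K/W
R_outer film = 1/(h_o·2πr_oL) = 1/(12.2×2π×0.194×1) = 0.06724 K/W
R_total = 1.635 K/W
Q = ΔT/R_total = 343/1.635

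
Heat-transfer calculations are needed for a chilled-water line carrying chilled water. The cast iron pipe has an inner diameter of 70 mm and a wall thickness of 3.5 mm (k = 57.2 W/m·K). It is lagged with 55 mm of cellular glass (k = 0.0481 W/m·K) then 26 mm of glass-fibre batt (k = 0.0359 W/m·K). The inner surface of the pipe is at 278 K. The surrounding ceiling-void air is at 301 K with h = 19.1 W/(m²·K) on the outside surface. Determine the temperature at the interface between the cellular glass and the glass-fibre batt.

T ≈ 294 K

Treating each annulus and film as a series resistance:
R_cast iron pipe wall = ln(38.5/35)/(2π×57.2×1) = 2.652×10^-4 K/W
R_cellular glass = ln(93.5/38.5)/(2π×0.0481×1) = 2.936 K/W
R_glass-fibre batt = ln(119.5/93.5)/(2π×0.0359×1) = 1.088 K/W
R_outer film = 1/(h_o·2πr_oL) = 1/(19.1×2π×0.1195×1) = 0.06973 K/W
R_total = 4.094 K/W
Q = ΔT/R_total = 23/4.094
Q = 5.62 W/m
T_interface = T_inner + Q·ΣR(inner→interface) = 278 + 5.62×2.936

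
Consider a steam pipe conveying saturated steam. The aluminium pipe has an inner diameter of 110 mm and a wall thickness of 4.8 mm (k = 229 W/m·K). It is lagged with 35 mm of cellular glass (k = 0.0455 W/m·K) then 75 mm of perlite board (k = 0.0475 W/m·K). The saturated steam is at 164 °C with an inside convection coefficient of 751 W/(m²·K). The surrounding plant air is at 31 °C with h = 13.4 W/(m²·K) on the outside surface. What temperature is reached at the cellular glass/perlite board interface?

Radial resistances (cylindrical: R_cond = ln(r_o/r_i)/(2πkL), R_conv = 1/(h·2πrL)):
R_inner film = 1/(h_i·2πr₁L) = 1/(751×2π×0.055×1) = 0.003853 K/W
R_aluminium pipe wall = ln(59.8/55)/(2π×229×1) = 5.815×10^-5 K/W
R_cellular glass = ln(94.8/59.8)/(2π×0.0455×1) = 1.612 K/W
R_perlite board = ln(169.8/94.8)/(2π×0.0475×1) = 1.953 K/W
R_outer film = 1/(h_o·2πr_oL) = 1/(13.4×2π×0.1698×1) = 0.06995 K/W
R_total = 3.638 K/W
Q = ΔT/R_total = 133/3.638
Q = 36.6 W/m
T_interface = T_inner − Q·ΣR(inner→interface) = 164 − 36.6×1.616

T ≈ 105 °C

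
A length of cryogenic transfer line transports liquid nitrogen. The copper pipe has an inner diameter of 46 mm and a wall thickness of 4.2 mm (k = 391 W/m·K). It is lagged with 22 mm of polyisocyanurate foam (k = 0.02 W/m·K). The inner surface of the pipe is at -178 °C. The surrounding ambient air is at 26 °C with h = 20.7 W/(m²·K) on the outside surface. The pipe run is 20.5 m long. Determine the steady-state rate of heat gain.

Per-layer cylindrical resistances, series-summed:
R_copper pipe wall = ln(27.2/23)/(2π×391×20.5) = 3.33×10^-6 K/W
R_polyisocyanurate foam = ln(49.2/27.2)/(2π×0.02×20.5) = 0.2301 K/W
R_outer film = 1/(h_o·2πr_oL) = 1/(20.7×2π×0.0492×20.5) = 0.007623 K/W
R_total = 0.2377 K/W
Q = ΔT/R_total = 204/0.2377

Q ≈ 858 W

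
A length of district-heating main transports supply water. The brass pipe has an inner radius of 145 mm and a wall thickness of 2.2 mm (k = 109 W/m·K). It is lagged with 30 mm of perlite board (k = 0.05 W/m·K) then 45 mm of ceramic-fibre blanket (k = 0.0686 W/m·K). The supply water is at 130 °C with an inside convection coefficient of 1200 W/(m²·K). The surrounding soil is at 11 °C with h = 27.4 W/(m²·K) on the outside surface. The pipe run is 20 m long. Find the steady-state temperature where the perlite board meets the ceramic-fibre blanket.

Cylindrical conduction, so R = ln(r₂/r₁)/(2πkL) per layer, in series:
R_inner film = 1/(h_i·2πr₁L) = 1/(1200×2π×0.145×20) = 4.573×10^-5 K/W
R_brass pipe wall = ln(147.2/145)/(2π×109×20) = 1.099×10^-6 K/W
R_perlite board = ln(177.2/147.2)/(2π×0.05×20) = 0.02952 K/W
R_ceramic-fibre blanket = ln(222.2/177.2)/(2π×0.0686×20) = 0.02625 K/W
R_outer film = 1/(h_o·2πr_oL) = 1/(27.4×2π×0.2222×20) = 0.001307 K/W
R_total = 0.05713 K/W
Q = ΔT/R_total = 119/0.05713
Q = 2080 W
T_interface = T_inner − Q·ΣR(inner→interface) = 130 − 2080×0.02957

T ≈ 68.4 °C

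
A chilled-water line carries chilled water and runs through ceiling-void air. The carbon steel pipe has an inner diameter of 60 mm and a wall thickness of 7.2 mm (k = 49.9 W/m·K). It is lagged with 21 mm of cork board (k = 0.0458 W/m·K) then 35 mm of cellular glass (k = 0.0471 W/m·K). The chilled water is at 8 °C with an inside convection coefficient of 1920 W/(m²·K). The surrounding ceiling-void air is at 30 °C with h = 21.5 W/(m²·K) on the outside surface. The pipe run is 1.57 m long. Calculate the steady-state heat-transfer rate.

Treating each annulus and film as a series resistance:
R_inner film = 1/(h_i·2πr₁L) = 1/(1920×2π×0.03×1.57) = 0.00176 K/W
R_carbon steel pipe wall = ln(37.2/30)/(2π×49.9×1.57) = 4.37×10^-4 K/W
R_cork board = ln(58.2/37.2)/(2π×0.0458×1.57) = 0.9907 K/W
R_cellular glass = ln(93.2/58.2)/(2π×0.0471×1.57) = 1.013 K/W
R_outer film = 1/(h_o·2πr_oL) = 1/(21.5×2π×0.0932×1.57) = 0.05059 K/W
R_total = 2.057 K/W
Q = ΔT/R_total = 22/2.057

Q ≈ 10.7 W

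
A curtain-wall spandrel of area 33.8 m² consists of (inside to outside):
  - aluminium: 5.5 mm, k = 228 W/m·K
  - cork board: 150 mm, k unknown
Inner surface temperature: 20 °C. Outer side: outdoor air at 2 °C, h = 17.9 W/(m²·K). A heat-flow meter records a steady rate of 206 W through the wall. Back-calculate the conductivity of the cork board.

k ≈ 0.0518 W/(m·K)

Series thermal resistances:
R_aluminium = L/(kA) = 0.0055/(228×33.8) = 7.137×10^-7 K/W
R_outer film = 1/(h_o·A) = 1/(17.9×33.8) = 0.001653 K/W
Sum of known resistances R_other = 0.001654 K/W
Total R = ΔT/Q = 18/206 = 0.08738 K/W
R_cork board = R_total − R_other = 0.08573 K/W
k = L/(R·A) = 0.15/(0.08573×33.8)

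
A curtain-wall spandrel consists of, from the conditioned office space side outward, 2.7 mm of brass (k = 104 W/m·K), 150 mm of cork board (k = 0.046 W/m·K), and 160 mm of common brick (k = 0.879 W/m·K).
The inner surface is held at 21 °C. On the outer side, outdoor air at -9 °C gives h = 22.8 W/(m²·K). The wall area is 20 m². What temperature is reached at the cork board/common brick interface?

Treating each layer as a thermal resistance in series:
R_brass = L/(kA) = 0.0027/(104×20) = 1.298×10^-6 K/W
R_cork board = L/(kA) = 0.15/(0.046×20) = 0.163 K/W
R_common brick = L/(kA) = 0.16/(0.879×20) = 0.009101 K/W
R_outer film = 1/(h_o·A) = 1/(22.8×20) = 0.002193 K/W
R_total = 0.1743 K/W;  Q = ΔT/R_total = 30/0.1743 = 172.1 W
T_interface = T_inner − Q·ΣR(inner→interface) = 21 − 172×0.163

T ≈ -7.06 °C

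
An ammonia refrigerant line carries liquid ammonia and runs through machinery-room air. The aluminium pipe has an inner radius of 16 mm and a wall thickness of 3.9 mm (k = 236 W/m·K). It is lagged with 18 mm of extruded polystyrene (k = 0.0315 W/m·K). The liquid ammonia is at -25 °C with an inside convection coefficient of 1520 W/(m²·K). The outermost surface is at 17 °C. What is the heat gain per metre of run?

For a radial system each layer contributes R = ln(r_out/r_in)/(2πkL); films add R = 1/(hA).
R_inner film = 1/(h_i·2πr₁L) = 1/(1520×2π×0.016×1) = 0.006544 K/W
R_aluminium pipe wall = ln(19.9/16)/(2π×236×1) = 1.471×10^-4 K/W
R_extruded polystyrene = ln(37.9/19.9)/(2π×0.0315×1) = 3.255 K/W
R_total = 3.262 K/W
Q = ΔT/R_total = 42/3.262

q′ ≈ 12.9 W/m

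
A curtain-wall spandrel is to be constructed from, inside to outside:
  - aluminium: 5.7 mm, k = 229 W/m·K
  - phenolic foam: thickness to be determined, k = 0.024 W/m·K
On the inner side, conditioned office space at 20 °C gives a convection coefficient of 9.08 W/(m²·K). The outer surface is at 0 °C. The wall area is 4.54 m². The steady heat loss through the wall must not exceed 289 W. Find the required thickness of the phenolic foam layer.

L ≈ 4.9 mm

Treating each layer as a thermal resistance in series:
R_inner film = 1/(h_i·A) = 1/(9.08×4.54) = 0.02426 K/W
R_aluminium = L/(kA) = 0.0057/(229×4.54) = 5.483×10^-6 K/W
Sum of the known resistances R_other = 0.02426 K/W
Required total resistance R_tot = ΔT/Q_allow = 20/289 = 0.0692 K/W
R_phenolic foam = R_tot − R_other = 0.04494 K/W
L = R·k·A = 0.04494×0.024×4.54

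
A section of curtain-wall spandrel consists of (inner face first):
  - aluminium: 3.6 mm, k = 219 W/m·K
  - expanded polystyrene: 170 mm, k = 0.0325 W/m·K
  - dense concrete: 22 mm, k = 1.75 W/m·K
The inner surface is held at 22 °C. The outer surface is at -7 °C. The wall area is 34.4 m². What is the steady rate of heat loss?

Thermal resistances in series:
R_aluminium = L/(kA) = 0.0036/(219×34.4) = 4.779×10^-7 K/W
R_expanded polystyrene = L/(kA) = 0.17/(0.0325×34.4) = 0.1521 K/W
R_dense concrete = L/(kA) = 0.022/(1.75×34.4) = 3.654×10^-4 K/W
R_total = 0.1524 K/W
Q = ΔT / R_total = 29 / 0.1524

Q ≈ 190 W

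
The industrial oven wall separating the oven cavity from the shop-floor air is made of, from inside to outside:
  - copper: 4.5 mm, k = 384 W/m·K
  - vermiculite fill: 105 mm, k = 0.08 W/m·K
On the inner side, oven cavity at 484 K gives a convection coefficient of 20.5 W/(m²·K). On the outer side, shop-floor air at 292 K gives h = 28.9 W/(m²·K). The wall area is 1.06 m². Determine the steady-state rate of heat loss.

Treating each layer as a thermal resistance in series:
R_inner film = 1/(h_i·A) = 1/(20.5×1.06) = 0.04602 K/W
R_copper = L/(kA) = 0.0045/(384×1.06) = 1.106×10^-5 K/W
R_vermiculite fill = L/(kA) = 0.105/(0.08×1.06) = 1.238 K/W
R_outer film = 1/(h_o·A) = 1/(28.9×1.06) = 0.03264 K/W
R_total = 1.317 K/W
Q = ΔT / R_total = 192 / 1.317

Q ≈ 146 W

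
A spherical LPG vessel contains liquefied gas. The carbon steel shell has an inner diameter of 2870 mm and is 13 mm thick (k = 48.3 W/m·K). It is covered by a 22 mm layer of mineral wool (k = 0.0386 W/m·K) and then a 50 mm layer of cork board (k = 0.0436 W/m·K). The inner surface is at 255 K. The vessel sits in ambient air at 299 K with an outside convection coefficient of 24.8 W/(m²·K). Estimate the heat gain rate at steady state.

Each spherical layer contributes R = (1/r_i − 1/r_o)/(4πk):
R_carbon steel shell = (1/1.435 − 1/1.448)/(4π×48.3) = 1.031×10^-5 K/W
R_mineral wool = (1/1.448 − 1/1.47)/(4π×0.0386) = 0.02131 K/W
R_cork board = (1/1.47 − 1/1.52)/(4π×0.0436) = 0.04084 K/W
R_outer film = 1/(h·4πr_o²) = 1/(24.8×4π×1.52²) = 0.001389 K/W
R_total = 0.06355 K/W
Q = ΔT/R_total = 44/0.06355

Q ≈ 692 W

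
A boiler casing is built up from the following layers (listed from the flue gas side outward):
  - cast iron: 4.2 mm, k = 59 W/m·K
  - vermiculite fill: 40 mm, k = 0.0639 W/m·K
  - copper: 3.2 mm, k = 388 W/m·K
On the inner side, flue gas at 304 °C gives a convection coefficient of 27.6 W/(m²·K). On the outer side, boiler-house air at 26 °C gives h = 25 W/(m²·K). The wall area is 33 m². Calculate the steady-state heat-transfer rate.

Q ≈ 13100 W

Treating each layer as a thermal resistance in series:
R_inner film = 1/(h_i·A) = 1/(27.6×33) = 0.001098 K/W
R_cast iron = L/(kA) = 0.0042/(59×33) = 2.157×10^-6 K/W
R_vermiculite fill = L/(kA) = 0.04/(0.0639×33) = 0.01897 K/W
R_copper = L/(kA) = 0.0032/(388×33) = 2.499×10^-7 K/W
R_outer film = 1/(h_o·A) = 1/(25×33) = 0.001212 K/W
R_total = 0.02128 K/W
Q = ΔT / R_total = 278 / 0.02128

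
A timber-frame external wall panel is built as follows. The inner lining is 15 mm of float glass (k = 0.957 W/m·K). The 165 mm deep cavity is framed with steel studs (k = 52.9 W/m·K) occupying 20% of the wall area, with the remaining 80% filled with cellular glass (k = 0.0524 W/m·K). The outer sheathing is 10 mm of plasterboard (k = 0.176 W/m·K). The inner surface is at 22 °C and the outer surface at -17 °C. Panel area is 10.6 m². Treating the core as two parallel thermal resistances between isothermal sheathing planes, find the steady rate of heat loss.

Sheathing layers in series; stud and cavity paths in parallel between them.
R_inner = 0.015/(0.957×10.6) = 0.001479 K/W
R_stud  = 0.165/(52.9×0.2×10.6) = 0.001471 K/W
R_cav   = 0.165/(0.0524×0.8×10.6) = 0.3713 K/W
1/R_core = 1/R_stud + 1/R_cav → R_core = 0.001465 K/W
R_outer = 0.01/(0.176×10.6) = 0.00536 K/W
R_total = 0.008304 K/W
Q = ΔT/R_total = 39/0.008304

Q ≈ 4700 W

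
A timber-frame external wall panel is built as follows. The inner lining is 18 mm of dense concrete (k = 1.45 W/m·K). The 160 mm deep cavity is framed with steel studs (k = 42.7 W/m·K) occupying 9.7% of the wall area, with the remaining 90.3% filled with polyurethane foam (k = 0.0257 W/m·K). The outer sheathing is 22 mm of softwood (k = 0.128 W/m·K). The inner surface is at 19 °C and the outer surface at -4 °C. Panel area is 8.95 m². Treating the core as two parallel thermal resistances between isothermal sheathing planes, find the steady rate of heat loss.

Q ≈ 924 W

Sheathing layers in series; stud and cavity paths in parallel between them.
R_inner = 0.018/(1.45×8.95) = 0.001387 K/W
R_stud  = 0.16/(42.7×0.097×8.95) = 0.004316 K/W
R_cav   = 0.16/(0.0257×0.903×8.95) = 0.7703 K/W
1/R_core = 1/R_stud + 1/R_cav → R_core = 0.004292 K/W
R_outer = 0.022/(0.128×8.95) = 0.0192 K/W
R_total = 0.02488 K/W
Q = ΔT/R_total = 23/0.02488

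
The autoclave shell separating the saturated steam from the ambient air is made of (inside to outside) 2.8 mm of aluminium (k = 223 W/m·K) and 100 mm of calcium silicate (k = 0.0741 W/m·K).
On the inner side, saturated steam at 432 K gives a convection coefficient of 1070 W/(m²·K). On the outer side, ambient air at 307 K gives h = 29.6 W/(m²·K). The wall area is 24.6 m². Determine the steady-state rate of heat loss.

Thermal resistances in series:
R_inner film = 1/(h_i·A) = 1/(1070×24.6) = 3.799×10^-5 K/W
R_aluminium = L/(kA) = 0.0028/(223×24.6) = 5.104×10^-7 K/W
R_calcium silicate = L/(kA) = 0.1/(0.0741×24.6) = 0.05486 K/W
R_outer film = 1/(h_o·A) = 1/(29.6×24.6) = 0.001373 K/W
R_total = 0.05627 K/W
Q = ΔT / R_total = 125 / 0.05627

Q ≈ 2220 W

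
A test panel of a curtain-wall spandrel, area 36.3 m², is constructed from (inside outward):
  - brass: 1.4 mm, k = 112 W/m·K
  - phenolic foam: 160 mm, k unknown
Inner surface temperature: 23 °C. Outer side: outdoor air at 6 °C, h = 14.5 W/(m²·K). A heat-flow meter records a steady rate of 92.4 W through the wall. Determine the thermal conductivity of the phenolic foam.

Treating each layer as a thermal resistance in series:
R_brass = L/(kA) = 0.0014/(112×36.3) = 3.444×10^-7 K/W
R_outer film = 1/(h_o·A) = 1/(14.5×36.3) = 0.0019 K/W
Sum of known resistances R_other = 0.0019 K/W
Total R = ΔT/Q = 17/92.4 = 0.184 K/W
R_phenolic foam = R_total − R_other = 0.1821 K/W
k = L/(R·A) = 0.16/(0.1821×36.3)

k ≈ 0.0242 W/(m·K)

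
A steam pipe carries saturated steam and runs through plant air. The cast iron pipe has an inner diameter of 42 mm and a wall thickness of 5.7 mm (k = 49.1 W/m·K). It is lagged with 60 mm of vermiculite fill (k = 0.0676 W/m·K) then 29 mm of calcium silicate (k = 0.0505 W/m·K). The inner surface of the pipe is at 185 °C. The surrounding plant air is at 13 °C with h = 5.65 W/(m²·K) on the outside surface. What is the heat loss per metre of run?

q′ ≈ 43.8 W/m

Treating each annulus and film as a series resistance:
R_cast iron pipe wall = ln(26.7/21)/(2π×49.1×1) = 7.784×10^-4 K/W
R_vermiculite fill = ln(86.7/26.7)/(2π×0.0676×1) = 2.773 K/W
R_calcium silicate = ln(115.7/86.7)/(2π×0.0505×1) = 0.9094 K/W
R_outer film = 1/(h_o·2πr_oL) = 1/(5.65×2π×0.1157×1) = 0.2435 K/W
R_total = 3.927 K/W
Q = ΔT/R_total = 172/3.927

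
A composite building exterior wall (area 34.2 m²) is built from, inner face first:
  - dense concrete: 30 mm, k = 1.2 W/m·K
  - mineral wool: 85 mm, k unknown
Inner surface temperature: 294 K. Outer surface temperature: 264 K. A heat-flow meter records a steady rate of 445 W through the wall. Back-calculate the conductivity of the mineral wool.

Model the wall as resistances in series:
R_dense concrete = L/(kA) = 0.03/(1.2×34.2) = 7.31×10^-4 K/W
Sum of known resistances R_other = 7.31×10^-4 K/W
Total R = ΔT/Q = 30/445 = 0.06742 K/W
R_mineral wool = R_total − R_other = 0.06668 K/W
k = L/(R·A) = 0.085/(0.06668×34.2)

k ≈ 0.0373 W/(m·K)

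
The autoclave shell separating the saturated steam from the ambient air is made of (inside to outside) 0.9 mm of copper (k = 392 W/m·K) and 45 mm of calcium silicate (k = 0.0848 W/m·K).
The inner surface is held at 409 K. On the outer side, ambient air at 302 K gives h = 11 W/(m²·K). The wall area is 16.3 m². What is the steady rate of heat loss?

Q ≈ 2810 W

Series thermal resistances:
R_copper = L/(kA) = 0.0009/(392×16.3) = 1.409×10^-7 K/W
R_calcium silicate = L/(kA) = 0.045/(0.0848×16.3) = 0.03256 K/W
R_outer film = 1/(h_o·A) = 1/(11×16.3) = 0.005577 K/W
R_total = 0.03813 K/W
Q = ΔT / R_total = 107 / 0.03813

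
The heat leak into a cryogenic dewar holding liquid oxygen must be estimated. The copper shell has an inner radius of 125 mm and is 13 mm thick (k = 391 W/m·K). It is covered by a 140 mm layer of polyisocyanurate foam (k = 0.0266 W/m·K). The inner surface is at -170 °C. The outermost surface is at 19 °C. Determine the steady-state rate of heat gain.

Q ≈ 17.3 W

For a spherical shell R = (1/r₁ − 1/r₂)/(4πk); film R = 1/(h·4πr²). In series:
R_copper shell = (1/0.125 − 1/0.138)/(4π×391) = 1.534×10^-4 K/W
R_polyisocyanurate foam = (1/0.138 − 1/0.278)/(4π×0.0266) = 10.92 K/W
R_total = 10.92 K/W
Q = ΔT/R_total = 189/10.92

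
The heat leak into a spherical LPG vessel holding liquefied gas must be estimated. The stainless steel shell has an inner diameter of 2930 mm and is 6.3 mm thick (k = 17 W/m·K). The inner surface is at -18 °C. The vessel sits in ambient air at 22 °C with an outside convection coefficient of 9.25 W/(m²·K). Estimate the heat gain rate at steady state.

Q ≈ 10000 W

Radial (spherical) resistances in series:
R_stainless steel shell = (1/1.465 − 1/1.4713)/(4π×17) = 1.368×10^-5 K/W
R_outer film = 1/(h·4πr_o²) = 1/(9.25×4π×1.4713²) = 0.003974 K/W
R_total = 0.003988 K/W
Q = ΔT/R_total = 40/0.003988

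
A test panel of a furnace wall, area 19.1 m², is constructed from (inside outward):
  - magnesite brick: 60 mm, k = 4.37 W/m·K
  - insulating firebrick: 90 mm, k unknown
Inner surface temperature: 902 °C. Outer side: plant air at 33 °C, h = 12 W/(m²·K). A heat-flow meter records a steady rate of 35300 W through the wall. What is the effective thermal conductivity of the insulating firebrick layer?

k ≈ 0.241 W/(m·K)

Treating each layer as a thermal resistance in series:
R_magnesite brick = L/(kA) = 0.06/(4.37×19.1) = 7.188×10^-4 K/W
R_outer film = 1/(h_o·A) = 1/(12×19.1) = 0.004363 K/W
Sum of known resistances R_other = 0.005082 K/W
Total R = ΔT/Q = 869/35300 = 0.02462 K/W
R_insulating firebrick = R_total − R_other = 0.01954 K/W
k = L/(R·A) = 0.09/(0.01954×19.1)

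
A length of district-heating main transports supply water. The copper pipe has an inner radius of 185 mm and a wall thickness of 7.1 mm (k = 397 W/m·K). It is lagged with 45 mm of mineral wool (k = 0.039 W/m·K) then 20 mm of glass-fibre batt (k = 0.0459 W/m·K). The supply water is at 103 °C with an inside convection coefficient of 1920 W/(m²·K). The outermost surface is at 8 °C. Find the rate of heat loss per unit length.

Cylindrical conduction, so R = ln(r₂/r₁)/(2πkL) per layer, in series:
R_inner film = 1/(h_i·2πr₁L) = 1/(1920×2π×0.185×1) = 4.481×10^-4 K/W
R_copper pipe wall = ln(192.1/185)/(2π×397×1) = 1.51×10^-5 K/W
R_mineral wool = ln(237.1/192.1)/(2π×0.039×1) = 0.8589 K/W
R_glass-fibre batt = ln(257.1/237.1)/(2π×0.0459×1) = 0.2808 K/W
R_total = 1.14 K/W
Q = ΔT/R_total = 95/1.14

q′ ≈ 83.3 W/m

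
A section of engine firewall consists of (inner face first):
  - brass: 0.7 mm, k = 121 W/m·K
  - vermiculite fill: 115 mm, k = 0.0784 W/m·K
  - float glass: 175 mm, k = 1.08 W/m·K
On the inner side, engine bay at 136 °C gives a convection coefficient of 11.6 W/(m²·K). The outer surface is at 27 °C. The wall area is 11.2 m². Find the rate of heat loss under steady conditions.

Q ≈ 712 W

Using the resistance-network approach (series):
R_inner film = 1/(h_i·A) = 1/(11.6×11.2) = 0.007697 K/W
R_brass = L/(kA) = 0.0007/(121×11.2) = 5.165×10^-7 K/W
R_vermiculite fill = L/(kA) = 0.115/(0.0784×11.2) = 0.131 K/W
R_float glass = L/(kA) = 0.175/(1.08×11.2) = 0.01447 K/W
R_total = 0.1531 K/W
Q = ΔT / R_total = 109 / 0.1531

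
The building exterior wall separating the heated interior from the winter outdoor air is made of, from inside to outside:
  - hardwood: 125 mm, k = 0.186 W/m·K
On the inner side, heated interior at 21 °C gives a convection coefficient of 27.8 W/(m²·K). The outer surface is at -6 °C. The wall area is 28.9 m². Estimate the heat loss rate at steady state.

Thermal resistances in series:
R_inner film = 1/(h_i·A) = 1/(27.8×28.9) = 0.001245 K/W
R_hardwood = L/(kA) = 0.125/(0.186×28.9) = 0.02325 K/W
R_total = 0.0245 K/W
Q = ΔT / R_total = 27 / 0.0245

Q ≈ 1100 W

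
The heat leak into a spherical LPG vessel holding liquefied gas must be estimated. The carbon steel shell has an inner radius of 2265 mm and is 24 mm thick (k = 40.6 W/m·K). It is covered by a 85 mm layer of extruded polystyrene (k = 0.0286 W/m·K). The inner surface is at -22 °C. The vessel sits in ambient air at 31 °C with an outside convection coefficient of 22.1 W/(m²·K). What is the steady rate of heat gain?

Radial (spherical) resistances in series:
R_carbon steel shell = (1/2.265 − 1/2.289)/(4π×40.6) = 9.073×10^-6 K/W
R_extruded polystyrene = (1/2.289 − 1/2.374)/(4π×0.0286) = 0.04352 K/W
R_outer film = 1/(h·4πr_o²) = 1/(22.1×4π×2.374²) = 6.389×10^-4 K/W
R_total = 0.04417 K/W
Q = ΔT/R_total = 53/0.04417

Q ≈ 1200 W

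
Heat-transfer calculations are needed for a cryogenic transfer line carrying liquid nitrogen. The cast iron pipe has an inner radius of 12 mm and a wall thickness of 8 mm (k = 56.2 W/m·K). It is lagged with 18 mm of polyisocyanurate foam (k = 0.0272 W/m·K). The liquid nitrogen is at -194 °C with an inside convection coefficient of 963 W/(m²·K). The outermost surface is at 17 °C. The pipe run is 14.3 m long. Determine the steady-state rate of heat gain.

For a radial system each layer contributes R = ln(r_out/r_in)/(2πkL); films add R = 1/(hA).
R_inner film = 1/(h_i·2πr₁L) = 1/(963×2π×0.012×14.3) = 9.631×10^-4 K/W
R_cast iron pipe wall = ln(20/12)/(2π×56.2×14.3) = 1.012×10^-4 K/W
R_polyisocyanurate foam = ln(38/20)/(2π×0.0272×14.3) = 0.2626 K/W
R_total = 0.2637 K/W
Q = ΔT/R_total = 211/0.2637

Q ≈ 800 W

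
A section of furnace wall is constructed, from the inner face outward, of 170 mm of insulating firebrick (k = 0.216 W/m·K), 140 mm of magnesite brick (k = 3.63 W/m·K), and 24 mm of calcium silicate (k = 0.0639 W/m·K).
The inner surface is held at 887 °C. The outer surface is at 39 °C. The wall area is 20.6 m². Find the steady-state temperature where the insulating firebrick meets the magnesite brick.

Model the wall as resistances in series:
R_insulating firebrick = L/(kA) = 0.17/(0.216×20.6) = 0.03821 K/W
R_magnesite brick = L/(kA) = 0.14/(3.63×20.6) = 0.001872 K/W
R_calcium silicate = L/(kA) = 0.024/(0.0639×20.6) = 0.01823 K/W
R_total = 0.05831 K/W;  Q = ΔT/R_total = 848/0.05831 = 14540 W
T_interface = T_inner − Q·ΣR(inner→interface) = 887 − 14500×0.03821

T ≈ 331 °C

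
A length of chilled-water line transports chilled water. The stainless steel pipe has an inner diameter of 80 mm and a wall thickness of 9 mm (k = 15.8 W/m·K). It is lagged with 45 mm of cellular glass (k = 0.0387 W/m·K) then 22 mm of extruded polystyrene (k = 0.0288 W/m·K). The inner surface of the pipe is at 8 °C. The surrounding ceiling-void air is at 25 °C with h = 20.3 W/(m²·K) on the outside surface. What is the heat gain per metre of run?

For a radial system each layer contributes R = ln(r_out/r_in)/(2πkL); films add R = 1/(hA).
R_stainless steel pipe wall = ln(49/40)/(2π×15.8×1) = 0.002044 K/W
R_cellular glass = ln(94/49)/(2π×0.0387×1) = 2.679 K/W
R_extruded polystyrene = ln(116/94)/(2π×0.0288×1) = 1.162 K/W
R_outer film = 1/(h_o·2πr_oL) = 1/(20.3×2π×0.116×1) = 0.06759 K/W
R_total = 3.911 K/W
Q = ΔT/R_total = 17/3.911

q′ ≈ 4.35 W/m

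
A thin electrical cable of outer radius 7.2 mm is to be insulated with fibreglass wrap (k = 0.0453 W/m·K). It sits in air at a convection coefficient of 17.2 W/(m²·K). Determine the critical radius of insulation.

For a cylinder r_cr = k/h = 0.0453/17.2
r_cr = 2.63 mm; since the bare radius (7.2 mm) is above r_cr, any added insulation will reduce heat loss.

r_cr ≈ 2.63 mm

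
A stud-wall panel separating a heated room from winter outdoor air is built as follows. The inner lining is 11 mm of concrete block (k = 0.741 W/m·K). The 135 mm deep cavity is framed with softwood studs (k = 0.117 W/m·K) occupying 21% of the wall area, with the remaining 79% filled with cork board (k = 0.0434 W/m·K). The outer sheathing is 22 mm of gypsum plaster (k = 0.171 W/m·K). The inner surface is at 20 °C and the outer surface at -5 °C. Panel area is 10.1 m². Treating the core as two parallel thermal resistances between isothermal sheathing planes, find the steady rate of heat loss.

Sheathing layers in series; stud and cavity paths in parallel between them.
R_inner = 0.011/(0.741×10.1) = 0.00147 K/W
R_stud  = 0.135/(0.117×0.21×10.1) = 0.544 K/W
R_cav   = 0.135/(0.0434×0.79×10.1) = 0.3898 K/W
1/R_core = 1/R_stud + 1/R_cav → R_core = 0.2271 K/W
R_outer = 0.022/(0.171×10.1) = 0.01274 K/W
R_total = 0.2413 K/W
Q = ΔT/R_total = 25/0.2413

Q ≈ 104 W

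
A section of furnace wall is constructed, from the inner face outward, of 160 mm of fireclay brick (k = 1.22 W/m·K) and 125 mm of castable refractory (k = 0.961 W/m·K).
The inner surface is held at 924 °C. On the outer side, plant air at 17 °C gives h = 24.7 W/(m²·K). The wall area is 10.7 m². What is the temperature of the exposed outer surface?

T ≈ 139 °C

Using the resistance-network approach (series):
R_fireclay brick = L/(kA) = 0.16/(1.22×10.7) = 0.01226 K/W
R_castable refractory = L/(kA) = 0.125/(0.961×10.7) = 0.01216 K/W
R_outer film = 1/(h_o·A) = 1/(24.7×10.7) = 0.003784 K/W
R_total = 0.0282 K/W;  Q = ΔT/R_total = 907/0.0282 = 32170 W
T_interface = T_inner − Q·ΣR(inner→interface) = 924 − 32200×0.02441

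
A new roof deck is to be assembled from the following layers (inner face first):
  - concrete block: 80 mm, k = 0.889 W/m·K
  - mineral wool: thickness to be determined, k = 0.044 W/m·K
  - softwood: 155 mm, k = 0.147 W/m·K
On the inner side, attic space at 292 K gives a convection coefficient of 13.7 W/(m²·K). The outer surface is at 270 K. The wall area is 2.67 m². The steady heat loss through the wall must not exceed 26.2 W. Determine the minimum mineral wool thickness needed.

Treating each layer as a thermal resistance in series:
R_inner film = 1/(h_i·A) = 1/(13.7×2.67) = 0.02734 K/W
R_concrete block = L/(kA) = 0.08/(0.889×2.67) = 0.0337 K/W
R_softwood = L/(kA) = 0.155/(0.147×2.67) = 0.3949 K/W
Sum of the known resistances R_other = 0.456 K/W
Required total resistance R_tot = ΔT/Q_allow = 22/26.2 = 0.8397 K/W
R_mineral wool = R_tot − R_other = 0.3837 K/W
L = R·k·A = 0.3837×0.044×2.67

L ≈ 45.1 mm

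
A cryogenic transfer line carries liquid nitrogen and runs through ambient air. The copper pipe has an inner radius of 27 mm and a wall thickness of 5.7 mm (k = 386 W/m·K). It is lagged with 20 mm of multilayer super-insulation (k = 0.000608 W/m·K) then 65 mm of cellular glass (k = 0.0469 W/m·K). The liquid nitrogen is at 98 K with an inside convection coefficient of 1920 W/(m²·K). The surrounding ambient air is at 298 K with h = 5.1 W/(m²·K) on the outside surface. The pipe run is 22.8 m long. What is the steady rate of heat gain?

Radial resistances (cylindrical: R_cond = ln(r_o/r_i)/(2πkL), R_conv = 1/(h·2πrL)):
R_inner film = 1/(h_i·2πr₁L) = 1/(1920×2π×0.027×22.8) = 1.347×10^-4 K/W
R_copper pipe wall = ln(32.7/27)/(2π×386×22.8) = 3.464×10^-6 K/W
R_multilayer super-insulation = ln(52.7/32.7)/(2π×0.000608×22.8) = 5.479 K/W
R_cellular glass = ln(117.7/52.7)/(2π×0.0469×22.8) = 0.1196 K/W
R_outer film = 1/(h_o·2πr_oL) = 1/(5.1×2π×0.1177×22.8) = 0.01163 K/W
R_total = 5.611 K/W
Q = ΔT/R_total = 200/5.611

Q ≈ 35.6 W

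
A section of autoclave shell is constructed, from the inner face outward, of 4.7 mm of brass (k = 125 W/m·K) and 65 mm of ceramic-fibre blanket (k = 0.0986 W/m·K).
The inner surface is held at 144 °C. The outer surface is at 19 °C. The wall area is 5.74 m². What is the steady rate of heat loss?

Thermal resistances in series:
R_brass = L/(kA) = 0.0047/(125×5.74) = 6.551×10^-6 K/W
R_ceramic-fibre blanket = L/(kA) = 0.065/(0.0986×5.74) = 0.1148 K/W
R_total = 0.1149 K/W
Q = ΔT / R_total = 125 / 0.1149

Q ≈ 1090 W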